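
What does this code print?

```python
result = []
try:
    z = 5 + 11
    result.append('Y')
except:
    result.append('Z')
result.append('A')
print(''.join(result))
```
YA

No exception, try block completes normally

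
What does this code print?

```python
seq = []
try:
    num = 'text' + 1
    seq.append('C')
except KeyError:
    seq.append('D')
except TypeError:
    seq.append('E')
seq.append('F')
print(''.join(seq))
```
EF

TypeError is caught by its specific handler, not KeyError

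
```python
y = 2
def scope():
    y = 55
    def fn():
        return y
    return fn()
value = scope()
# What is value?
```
55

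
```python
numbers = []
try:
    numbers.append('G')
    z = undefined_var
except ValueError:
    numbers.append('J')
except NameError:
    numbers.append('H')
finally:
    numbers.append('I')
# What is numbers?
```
['G', 'H', 'I']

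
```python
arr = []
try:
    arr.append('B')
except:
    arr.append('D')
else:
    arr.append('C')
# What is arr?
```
['B', 'C']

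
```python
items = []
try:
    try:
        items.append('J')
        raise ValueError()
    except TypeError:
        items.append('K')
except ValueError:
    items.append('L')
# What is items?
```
['J', 'L']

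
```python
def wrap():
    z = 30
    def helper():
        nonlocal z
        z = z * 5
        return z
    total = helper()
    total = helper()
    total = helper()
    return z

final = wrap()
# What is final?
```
3750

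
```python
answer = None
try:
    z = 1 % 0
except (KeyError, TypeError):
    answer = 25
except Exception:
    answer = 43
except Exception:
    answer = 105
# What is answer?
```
43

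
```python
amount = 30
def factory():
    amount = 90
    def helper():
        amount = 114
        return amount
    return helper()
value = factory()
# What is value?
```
114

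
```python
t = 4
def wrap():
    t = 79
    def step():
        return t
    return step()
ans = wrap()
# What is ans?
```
79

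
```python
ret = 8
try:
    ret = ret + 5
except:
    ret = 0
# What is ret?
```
13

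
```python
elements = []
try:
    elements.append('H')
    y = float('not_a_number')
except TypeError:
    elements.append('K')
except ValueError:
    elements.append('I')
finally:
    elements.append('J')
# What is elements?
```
['H', 'I', 'J']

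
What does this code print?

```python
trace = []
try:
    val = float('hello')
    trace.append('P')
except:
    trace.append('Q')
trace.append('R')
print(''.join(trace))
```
QR

Exception raised in try, caught by bare except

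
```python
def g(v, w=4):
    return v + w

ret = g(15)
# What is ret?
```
19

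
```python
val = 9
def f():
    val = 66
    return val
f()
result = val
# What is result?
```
9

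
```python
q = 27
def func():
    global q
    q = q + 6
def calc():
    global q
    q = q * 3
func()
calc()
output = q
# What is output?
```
99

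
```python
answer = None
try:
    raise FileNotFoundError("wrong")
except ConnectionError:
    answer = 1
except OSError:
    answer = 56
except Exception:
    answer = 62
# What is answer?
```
56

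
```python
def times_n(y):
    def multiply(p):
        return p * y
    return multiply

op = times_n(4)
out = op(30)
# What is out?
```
120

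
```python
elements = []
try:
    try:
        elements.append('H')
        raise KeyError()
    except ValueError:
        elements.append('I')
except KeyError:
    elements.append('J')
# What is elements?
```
['H', 'J']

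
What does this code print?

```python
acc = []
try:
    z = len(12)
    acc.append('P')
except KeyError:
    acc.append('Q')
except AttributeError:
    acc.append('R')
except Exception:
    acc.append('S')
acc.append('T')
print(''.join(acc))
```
ST

TypeError not specifically caught, falls to Exception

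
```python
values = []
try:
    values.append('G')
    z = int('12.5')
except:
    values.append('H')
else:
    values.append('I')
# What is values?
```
['G', 'H']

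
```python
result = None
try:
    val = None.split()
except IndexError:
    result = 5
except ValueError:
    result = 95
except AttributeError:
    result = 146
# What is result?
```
146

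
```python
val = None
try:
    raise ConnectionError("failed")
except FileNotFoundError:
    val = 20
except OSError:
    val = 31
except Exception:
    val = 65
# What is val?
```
31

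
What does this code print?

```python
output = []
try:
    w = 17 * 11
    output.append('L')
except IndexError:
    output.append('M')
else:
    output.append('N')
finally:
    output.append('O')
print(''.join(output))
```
LNO

else runs before finally when no exception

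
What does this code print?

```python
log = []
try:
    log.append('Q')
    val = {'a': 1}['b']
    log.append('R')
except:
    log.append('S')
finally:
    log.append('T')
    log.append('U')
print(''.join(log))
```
QSTU

Code before exception runs, then except, then all of finally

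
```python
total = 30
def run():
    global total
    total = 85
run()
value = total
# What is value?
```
85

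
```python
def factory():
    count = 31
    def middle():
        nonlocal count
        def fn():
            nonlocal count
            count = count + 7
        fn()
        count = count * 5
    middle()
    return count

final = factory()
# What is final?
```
190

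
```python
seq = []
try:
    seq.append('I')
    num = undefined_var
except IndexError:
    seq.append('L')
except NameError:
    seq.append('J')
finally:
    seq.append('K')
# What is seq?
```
['I', 'J', 'K']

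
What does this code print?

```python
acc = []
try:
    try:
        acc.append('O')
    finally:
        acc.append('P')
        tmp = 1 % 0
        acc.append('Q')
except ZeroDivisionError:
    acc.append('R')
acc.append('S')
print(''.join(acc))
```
OPRS

Exception in inner finally caught by outer except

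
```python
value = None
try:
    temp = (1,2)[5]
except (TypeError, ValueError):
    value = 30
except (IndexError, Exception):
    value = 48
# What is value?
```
48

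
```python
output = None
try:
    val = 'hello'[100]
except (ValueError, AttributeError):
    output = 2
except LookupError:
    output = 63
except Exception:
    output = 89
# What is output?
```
63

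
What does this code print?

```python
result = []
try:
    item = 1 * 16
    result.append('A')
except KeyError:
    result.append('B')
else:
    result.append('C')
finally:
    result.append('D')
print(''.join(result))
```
ACD

else runs before finally when no exception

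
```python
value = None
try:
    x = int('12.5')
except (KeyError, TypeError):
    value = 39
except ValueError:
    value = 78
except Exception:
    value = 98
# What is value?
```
78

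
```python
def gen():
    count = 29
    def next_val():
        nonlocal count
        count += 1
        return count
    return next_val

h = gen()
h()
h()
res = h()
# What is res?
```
32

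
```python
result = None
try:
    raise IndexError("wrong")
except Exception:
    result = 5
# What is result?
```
5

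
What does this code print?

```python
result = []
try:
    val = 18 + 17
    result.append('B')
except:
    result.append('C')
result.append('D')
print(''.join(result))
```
BD

No exception, try block completes normally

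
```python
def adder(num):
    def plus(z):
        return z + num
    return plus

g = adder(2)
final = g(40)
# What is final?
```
42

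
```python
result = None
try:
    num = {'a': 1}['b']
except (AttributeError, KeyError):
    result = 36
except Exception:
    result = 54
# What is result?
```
36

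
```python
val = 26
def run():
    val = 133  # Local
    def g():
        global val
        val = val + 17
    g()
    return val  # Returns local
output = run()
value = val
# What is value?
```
43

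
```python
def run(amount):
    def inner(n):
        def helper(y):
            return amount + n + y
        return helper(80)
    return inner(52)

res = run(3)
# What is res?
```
135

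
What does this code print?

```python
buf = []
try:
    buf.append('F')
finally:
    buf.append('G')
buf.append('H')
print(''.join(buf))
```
FGH

try/finally without except, no exception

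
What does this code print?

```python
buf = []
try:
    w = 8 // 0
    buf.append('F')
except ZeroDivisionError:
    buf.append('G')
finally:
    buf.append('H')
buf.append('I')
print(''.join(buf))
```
GHI

finally always runs, even after exception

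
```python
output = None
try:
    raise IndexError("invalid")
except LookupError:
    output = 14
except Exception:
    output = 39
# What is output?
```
14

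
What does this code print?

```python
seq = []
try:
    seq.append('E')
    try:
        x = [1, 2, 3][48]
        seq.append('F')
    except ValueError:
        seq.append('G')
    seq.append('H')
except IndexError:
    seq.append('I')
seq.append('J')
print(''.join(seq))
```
EIJ

Inner handler doesn't match, propagates to outer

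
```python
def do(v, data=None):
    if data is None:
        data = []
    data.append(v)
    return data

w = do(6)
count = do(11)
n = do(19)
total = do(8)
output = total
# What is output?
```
[8]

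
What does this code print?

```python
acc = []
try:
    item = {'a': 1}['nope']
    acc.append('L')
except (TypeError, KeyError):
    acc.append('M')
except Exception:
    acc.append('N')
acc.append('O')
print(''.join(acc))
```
MO

KeyError matches tuple containing it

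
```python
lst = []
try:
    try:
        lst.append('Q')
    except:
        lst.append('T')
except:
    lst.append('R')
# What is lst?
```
['Q']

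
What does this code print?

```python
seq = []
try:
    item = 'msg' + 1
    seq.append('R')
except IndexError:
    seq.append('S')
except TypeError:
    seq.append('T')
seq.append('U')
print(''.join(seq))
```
TU

TypeError is caught by its specific handler, not IndexError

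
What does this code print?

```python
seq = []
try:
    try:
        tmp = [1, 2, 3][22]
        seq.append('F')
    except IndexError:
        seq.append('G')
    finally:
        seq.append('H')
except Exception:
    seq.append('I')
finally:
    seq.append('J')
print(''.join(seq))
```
GHJ

Both finally blocks run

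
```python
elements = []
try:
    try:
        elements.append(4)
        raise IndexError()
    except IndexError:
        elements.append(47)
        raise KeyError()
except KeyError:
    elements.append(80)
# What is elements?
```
[4, 47, 80]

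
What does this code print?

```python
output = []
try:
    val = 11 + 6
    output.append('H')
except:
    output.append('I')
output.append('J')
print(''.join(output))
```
HJ

No exception, try block completes normally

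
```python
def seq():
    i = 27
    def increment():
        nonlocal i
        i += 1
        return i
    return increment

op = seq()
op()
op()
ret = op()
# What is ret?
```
30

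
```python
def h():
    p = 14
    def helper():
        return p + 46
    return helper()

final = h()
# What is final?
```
60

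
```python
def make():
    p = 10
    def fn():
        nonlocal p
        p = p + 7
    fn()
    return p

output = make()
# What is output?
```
17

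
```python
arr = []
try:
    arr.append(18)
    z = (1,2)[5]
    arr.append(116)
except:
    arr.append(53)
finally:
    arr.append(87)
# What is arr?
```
[18, 53, 87]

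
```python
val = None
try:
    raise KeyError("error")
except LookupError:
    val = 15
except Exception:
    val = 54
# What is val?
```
15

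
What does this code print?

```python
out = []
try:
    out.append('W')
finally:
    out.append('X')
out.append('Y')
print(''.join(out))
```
WXY

try/finally without except, no exception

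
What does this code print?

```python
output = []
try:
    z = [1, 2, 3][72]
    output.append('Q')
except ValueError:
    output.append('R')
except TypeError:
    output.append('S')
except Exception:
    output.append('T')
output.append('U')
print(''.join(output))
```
TU

IndexError not specifically caught, falls to Exception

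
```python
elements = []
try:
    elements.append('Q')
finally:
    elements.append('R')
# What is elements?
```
['Q', 'R']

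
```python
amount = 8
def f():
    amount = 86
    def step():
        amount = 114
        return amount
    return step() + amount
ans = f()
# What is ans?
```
200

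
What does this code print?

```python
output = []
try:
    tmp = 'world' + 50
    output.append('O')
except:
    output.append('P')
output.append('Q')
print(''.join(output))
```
PQ

Exception raised in try, caught by bare except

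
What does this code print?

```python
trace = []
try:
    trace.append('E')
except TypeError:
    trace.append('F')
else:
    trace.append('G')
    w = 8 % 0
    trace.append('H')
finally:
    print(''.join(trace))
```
EG

Try succeeds, else appends 'G', ZeroDivisionError in else is uncaught, finally prints before exception propagates ('H' never appended)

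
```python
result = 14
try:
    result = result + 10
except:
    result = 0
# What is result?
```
24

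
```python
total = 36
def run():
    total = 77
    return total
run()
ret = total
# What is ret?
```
36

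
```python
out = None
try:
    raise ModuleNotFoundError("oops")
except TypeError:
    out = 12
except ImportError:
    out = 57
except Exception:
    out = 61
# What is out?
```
57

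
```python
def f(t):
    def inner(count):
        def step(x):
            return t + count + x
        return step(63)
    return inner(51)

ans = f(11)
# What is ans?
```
125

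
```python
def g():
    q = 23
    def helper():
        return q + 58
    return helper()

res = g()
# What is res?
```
81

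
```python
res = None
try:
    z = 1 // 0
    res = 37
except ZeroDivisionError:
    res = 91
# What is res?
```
91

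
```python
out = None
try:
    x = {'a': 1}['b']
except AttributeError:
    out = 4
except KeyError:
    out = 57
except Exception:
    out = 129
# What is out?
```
57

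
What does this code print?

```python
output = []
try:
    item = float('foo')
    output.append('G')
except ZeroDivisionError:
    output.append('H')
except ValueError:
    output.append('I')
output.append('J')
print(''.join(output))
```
IJ

ValueError is caught by its specific handler, not ZeroDivisionError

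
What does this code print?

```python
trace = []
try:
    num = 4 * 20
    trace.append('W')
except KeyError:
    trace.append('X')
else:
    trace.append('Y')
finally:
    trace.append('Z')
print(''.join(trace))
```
WYZ

else runs before finally when no exception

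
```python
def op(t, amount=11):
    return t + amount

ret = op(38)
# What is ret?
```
49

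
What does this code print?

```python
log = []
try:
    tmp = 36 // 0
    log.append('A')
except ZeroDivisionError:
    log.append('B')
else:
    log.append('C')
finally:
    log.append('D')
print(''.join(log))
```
BD

Exception: except runs, else skipped, finally runs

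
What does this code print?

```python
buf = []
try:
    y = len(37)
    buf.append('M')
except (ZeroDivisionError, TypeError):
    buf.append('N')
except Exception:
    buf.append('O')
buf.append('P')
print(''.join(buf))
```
NP

TypeError matches tuple containing it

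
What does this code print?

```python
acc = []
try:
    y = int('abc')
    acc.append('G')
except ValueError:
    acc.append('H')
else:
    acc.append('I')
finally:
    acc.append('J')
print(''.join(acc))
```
HJ

Exception: except runs, else skipped, finally runs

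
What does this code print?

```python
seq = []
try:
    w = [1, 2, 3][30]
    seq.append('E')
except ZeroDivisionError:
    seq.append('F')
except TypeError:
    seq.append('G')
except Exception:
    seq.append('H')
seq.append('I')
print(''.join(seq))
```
HI

IndexError not specifically caught, falls to Exception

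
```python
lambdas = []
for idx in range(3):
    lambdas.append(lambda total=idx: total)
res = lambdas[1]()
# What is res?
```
1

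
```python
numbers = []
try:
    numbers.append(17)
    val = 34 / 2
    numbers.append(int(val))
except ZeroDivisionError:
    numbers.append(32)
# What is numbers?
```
[17, 17]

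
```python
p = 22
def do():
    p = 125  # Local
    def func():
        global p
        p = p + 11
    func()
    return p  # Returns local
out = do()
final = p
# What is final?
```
33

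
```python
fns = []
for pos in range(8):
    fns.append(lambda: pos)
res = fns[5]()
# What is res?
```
7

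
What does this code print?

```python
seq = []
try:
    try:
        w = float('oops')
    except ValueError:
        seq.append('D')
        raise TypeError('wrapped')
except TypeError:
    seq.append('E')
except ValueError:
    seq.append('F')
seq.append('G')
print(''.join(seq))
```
DEG

TypeError raised and caught, original ValueError not re-raised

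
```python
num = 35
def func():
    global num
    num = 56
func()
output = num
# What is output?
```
56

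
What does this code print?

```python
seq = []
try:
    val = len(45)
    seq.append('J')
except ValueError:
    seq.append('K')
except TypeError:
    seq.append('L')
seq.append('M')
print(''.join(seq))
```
LM

TypeError is caught by its specific handler, not ValueError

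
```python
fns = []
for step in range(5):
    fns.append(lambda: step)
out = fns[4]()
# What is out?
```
4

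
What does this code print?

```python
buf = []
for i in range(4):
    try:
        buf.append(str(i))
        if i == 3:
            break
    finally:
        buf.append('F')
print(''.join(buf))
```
0F1F2F3F

finally runs even when breaking out of loop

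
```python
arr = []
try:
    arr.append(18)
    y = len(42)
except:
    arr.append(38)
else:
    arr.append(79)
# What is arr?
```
[18, 38]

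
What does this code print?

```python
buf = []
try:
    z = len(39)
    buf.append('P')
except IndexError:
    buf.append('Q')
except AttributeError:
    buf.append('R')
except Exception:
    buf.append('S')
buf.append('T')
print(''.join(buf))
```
ST

TypeError not specifically caught, falls to Exception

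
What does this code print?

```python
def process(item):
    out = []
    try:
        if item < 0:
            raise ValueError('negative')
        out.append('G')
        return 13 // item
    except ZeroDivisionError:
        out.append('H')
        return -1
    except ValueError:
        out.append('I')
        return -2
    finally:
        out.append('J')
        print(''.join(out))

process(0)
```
GHJ

item=0 causes ZeroDivisionError, caught, finally prints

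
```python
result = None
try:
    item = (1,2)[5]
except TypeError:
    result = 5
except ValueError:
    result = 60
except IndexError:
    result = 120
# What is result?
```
120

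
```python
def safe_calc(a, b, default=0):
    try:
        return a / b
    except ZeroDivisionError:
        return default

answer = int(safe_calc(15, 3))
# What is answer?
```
5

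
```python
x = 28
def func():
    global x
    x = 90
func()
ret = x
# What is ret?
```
90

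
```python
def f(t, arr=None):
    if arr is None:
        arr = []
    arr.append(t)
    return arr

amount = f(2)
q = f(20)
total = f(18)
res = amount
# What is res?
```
[2]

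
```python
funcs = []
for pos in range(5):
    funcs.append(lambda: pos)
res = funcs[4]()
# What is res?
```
4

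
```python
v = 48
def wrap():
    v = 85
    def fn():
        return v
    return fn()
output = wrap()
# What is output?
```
85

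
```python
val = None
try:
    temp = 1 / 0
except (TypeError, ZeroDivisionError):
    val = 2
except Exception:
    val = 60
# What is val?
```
2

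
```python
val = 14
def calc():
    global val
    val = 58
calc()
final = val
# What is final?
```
58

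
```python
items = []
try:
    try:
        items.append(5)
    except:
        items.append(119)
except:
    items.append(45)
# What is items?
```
[5]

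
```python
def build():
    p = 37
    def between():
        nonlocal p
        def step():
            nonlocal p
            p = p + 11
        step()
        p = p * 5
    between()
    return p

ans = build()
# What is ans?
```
240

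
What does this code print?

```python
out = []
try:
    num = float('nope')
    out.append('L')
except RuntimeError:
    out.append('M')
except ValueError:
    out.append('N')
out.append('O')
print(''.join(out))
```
NO

ValueError is caught by its specific handler, not RuntimeError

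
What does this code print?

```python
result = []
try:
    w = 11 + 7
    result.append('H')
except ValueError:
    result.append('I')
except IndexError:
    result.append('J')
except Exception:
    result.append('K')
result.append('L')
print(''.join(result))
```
HL

No exception, try block completes normally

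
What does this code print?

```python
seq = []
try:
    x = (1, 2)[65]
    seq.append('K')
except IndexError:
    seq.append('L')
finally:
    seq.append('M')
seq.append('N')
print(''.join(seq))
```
LMN

finally always runs, even after exception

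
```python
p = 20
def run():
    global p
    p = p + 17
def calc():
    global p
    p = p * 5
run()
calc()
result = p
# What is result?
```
185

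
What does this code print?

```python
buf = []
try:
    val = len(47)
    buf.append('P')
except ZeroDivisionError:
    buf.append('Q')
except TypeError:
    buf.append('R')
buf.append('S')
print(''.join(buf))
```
RS

TypeError is caught by its specific handler, not ZeroDivisionError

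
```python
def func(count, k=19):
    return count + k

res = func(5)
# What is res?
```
24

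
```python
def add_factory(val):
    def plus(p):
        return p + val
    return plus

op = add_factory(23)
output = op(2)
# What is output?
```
25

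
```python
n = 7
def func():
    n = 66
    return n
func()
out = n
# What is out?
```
7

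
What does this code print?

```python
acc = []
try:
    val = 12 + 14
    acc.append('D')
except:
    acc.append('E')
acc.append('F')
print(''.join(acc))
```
DF

No exception, try block completes normally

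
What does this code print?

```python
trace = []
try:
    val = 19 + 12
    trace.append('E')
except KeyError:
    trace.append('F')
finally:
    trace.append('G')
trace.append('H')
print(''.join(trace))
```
EGH

finally runs after normal execution too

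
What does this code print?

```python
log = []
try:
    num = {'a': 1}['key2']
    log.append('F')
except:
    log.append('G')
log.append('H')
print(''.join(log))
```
GH

Exception raised in try, caught by bare except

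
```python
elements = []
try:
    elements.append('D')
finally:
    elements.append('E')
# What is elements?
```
['D', 'E']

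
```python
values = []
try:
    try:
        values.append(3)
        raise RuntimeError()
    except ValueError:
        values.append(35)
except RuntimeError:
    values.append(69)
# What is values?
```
[3, 69]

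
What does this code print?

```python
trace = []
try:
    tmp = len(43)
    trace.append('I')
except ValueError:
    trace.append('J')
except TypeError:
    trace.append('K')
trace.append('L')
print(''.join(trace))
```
KL

TypeError is caught by its specific handler, not ValueError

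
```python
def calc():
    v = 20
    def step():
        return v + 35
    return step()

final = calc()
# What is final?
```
55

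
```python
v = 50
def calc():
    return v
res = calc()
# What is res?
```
50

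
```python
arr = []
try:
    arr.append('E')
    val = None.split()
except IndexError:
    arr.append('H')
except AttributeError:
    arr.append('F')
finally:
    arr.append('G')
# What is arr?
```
['E', 'F', 'G']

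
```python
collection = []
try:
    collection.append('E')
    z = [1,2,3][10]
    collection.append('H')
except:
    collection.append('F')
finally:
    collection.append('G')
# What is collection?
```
['E', 'F', 'G']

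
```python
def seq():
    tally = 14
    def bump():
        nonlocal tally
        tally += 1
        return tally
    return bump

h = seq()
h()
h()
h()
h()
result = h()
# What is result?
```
19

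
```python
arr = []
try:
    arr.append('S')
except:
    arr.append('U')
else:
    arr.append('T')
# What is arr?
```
['S', 'T']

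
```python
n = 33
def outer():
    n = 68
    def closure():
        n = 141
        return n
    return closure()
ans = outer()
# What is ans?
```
141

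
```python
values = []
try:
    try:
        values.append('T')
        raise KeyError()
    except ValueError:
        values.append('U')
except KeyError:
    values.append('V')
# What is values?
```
['T', 'V']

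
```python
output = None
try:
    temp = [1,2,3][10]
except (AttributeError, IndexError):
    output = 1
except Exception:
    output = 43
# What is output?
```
1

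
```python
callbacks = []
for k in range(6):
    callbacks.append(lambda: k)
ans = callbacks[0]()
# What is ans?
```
5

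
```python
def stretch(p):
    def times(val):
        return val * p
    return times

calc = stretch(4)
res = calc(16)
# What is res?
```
64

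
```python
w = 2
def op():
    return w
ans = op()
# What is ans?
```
2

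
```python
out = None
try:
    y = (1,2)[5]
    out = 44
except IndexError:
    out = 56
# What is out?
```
56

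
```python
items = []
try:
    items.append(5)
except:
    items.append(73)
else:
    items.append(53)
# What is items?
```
[5, 53]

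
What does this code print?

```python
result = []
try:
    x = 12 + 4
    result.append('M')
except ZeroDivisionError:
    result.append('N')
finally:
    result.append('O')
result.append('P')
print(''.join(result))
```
MOP

finally runs after normal execution too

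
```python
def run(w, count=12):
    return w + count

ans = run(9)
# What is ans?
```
21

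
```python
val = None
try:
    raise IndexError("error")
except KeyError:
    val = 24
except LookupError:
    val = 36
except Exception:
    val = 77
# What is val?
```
36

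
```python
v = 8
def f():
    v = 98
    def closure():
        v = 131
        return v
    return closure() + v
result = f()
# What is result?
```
229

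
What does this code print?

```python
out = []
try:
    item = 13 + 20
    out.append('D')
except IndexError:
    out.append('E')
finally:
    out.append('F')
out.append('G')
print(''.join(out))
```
DFG

finally runs after normal execution too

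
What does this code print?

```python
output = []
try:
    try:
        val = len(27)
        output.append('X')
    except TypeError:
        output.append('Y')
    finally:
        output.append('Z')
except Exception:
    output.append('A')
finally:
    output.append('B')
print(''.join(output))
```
YZB

Both finally blocks run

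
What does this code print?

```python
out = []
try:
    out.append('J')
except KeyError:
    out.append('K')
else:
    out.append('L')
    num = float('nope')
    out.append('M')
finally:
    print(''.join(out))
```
JL

Try succeeds, else appends 'L', ValueError in else is uncaught, finally prints before exception propagates ('M' never appended)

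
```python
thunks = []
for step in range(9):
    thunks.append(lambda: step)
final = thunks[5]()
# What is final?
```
8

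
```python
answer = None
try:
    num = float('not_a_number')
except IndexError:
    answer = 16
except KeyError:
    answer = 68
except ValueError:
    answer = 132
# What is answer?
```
132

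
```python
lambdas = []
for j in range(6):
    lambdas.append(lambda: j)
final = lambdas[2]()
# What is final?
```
5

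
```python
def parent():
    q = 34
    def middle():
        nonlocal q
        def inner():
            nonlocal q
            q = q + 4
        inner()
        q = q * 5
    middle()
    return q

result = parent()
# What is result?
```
190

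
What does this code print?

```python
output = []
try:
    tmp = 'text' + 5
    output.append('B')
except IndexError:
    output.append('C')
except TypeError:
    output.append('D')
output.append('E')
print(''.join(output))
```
DE

TypeError is caught by its specific handler, not IndexError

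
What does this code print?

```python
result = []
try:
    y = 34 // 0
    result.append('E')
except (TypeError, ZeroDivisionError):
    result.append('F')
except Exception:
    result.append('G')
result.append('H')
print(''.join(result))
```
FH

ZeroDivisionError matches tuple containing it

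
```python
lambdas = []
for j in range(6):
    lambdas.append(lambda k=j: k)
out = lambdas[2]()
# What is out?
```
2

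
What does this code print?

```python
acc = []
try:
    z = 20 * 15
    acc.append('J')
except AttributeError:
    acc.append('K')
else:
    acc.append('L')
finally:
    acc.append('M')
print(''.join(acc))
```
JLM

else runs before finally when no exception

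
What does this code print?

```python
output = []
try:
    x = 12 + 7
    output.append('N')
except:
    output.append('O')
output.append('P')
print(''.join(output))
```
NP

No exception, try block completes normally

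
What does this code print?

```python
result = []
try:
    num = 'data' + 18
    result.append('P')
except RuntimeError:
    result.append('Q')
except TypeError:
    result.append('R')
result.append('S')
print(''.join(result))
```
RS

TypeError is caught by its specific handler, not RuntimeError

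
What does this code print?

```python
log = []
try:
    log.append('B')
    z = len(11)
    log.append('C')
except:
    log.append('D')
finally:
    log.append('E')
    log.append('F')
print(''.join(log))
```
BDEF

Code before exception runs, then except, then all of finally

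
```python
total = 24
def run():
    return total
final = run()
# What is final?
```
24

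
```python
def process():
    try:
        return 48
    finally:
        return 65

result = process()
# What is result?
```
65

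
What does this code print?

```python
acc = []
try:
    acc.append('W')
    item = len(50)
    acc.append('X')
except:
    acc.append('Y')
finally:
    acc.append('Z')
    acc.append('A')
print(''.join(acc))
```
WYZA

Code before exception runs, then except, then all of finally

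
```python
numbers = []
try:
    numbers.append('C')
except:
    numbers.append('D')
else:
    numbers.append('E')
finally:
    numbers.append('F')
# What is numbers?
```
['C', 'E', 'F']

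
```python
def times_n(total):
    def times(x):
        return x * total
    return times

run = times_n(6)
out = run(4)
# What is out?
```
24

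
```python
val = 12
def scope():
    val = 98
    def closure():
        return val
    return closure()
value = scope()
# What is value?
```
98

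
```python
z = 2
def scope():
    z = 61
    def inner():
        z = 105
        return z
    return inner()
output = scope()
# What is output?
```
105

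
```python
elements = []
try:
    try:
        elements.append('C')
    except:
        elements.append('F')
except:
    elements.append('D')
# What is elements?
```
['C']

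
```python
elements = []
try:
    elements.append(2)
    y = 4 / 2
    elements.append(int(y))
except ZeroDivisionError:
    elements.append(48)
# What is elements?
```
[2, 2]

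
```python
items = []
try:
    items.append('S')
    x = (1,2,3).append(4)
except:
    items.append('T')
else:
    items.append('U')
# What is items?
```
['S', 'T']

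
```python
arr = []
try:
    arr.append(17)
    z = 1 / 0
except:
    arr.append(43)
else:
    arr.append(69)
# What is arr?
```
[17, 43]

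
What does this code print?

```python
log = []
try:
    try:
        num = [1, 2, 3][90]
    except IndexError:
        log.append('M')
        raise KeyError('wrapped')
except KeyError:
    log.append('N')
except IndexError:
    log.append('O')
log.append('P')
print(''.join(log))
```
MNP

KeyError raised and caught, original IndexError not re-raised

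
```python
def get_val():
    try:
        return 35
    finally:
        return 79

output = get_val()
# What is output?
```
79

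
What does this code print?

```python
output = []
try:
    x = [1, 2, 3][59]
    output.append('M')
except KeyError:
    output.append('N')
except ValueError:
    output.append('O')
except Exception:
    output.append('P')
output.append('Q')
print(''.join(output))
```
PQ

IndexError not specifically caught, falls to Exception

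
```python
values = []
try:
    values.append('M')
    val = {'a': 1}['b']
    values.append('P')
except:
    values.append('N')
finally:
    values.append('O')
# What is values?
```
['M', 'N', 'O']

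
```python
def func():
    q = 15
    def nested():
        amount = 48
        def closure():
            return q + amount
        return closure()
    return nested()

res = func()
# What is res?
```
63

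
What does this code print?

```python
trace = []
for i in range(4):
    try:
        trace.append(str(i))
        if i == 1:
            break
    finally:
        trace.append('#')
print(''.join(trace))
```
0#1#

finally runs even when breaking out of loop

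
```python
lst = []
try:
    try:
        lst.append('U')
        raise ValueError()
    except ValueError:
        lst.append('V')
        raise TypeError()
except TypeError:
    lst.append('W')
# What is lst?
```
['U', 'V', 'W']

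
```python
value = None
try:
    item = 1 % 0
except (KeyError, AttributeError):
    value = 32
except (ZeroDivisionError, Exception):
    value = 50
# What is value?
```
50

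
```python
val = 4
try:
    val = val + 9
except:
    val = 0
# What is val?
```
13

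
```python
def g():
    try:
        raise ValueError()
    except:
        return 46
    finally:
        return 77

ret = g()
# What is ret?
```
77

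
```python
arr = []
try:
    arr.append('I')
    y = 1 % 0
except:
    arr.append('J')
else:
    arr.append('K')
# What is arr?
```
['I', 'J']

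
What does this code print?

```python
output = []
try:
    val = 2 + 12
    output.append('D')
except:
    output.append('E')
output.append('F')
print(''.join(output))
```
DF

No exception, try block completes normally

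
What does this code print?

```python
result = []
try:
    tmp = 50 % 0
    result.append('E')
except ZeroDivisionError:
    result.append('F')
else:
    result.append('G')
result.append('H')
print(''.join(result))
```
FH

else block skipped when exception is caught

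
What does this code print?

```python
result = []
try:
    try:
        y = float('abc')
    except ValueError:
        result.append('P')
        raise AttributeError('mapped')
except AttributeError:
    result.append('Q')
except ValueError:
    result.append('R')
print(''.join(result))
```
PQ

New AttributeError raised, caught by outer AttributeError handler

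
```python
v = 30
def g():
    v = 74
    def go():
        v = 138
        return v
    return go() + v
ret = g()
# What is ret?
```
212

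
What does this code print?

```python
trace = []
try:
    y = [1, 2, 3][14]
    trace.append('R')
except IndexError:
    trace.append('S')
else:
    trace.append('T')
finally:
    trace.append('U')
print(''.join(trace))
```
SU

Exception: except runs, else skipped, finally runs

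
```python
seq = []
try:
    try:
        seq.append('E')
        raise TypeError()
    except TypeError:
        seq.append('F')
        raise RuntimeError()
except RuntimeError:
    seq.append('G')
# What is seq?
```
['E', 'F', 'G']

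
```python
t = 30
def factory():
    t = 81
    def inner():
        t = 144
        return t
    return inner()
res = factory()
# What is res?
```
144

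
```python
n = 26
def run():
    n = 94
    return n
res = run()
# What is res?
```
94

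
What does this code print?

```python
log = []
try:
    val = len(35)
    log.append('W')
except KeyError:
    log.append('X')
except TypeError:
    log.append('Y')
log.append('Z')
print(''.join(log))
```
YZ

TypeError is caught by its specific handler, not KeyError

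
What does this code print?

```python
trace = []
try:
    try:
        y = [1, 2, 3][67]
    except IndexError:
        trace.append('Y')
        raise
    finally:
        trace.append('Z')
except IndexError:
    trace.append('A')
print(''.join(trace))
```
YZA

finally runs before re-raised exception propagates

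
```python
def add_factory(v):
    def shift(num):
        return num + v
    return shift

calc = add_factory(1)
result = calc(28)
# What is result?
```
29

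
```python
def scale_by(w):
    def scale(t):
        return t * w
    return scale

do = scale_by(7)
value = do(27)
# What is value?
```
189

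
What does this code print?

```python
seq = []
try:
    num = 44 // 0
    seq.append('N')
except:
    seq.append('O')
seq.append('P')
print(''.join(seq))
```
OP

Exception raised in try, caught by bare except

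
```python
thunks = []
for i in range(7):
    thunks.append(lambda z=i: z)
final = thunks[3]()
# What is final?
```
3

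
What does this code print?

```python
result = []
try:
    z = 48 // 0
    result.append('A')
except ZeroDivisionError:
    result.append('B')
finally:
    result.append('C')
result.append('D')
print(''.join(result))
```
BCD

finally always runs, even after exception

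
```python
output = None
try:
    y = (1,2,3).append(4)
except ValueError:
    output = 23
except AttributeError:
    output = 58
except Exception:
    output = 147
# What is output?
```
58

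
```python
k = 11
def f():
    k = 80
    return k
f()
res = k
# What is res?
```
11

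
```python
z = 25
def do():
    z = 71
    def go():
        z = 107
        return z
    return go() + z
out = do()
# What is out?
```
178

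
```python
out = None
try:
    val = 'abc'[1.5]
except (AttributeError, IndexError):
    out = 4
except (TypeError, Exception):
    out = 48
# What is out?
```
48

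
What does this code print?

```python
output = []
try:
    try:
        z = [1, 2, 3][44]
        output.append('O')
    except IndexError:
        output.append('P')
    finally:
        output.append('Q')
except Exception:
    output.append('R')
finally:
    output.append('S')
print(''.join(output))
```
PQS

Both finally blocks run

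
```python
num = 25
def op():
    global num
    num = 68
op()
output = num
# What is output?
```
68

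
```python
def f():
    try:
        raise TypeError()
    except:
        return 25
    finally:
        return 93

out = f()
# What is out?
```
93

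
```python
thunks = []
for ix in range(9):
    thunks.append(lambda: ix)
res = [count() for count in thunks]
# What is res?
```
[8, 8, 8, 8, 8, 8, 8, 8, 8]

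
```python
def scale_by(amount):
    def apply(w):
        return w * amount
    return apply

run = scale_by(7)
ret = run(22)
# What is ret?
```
154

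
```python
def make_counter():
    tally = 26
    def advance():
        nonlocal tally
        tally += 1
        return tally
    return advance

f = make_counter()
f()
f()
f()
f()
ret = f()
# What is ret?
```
31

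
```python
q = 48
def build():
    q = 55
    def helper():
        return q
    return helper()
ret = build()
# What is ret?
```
55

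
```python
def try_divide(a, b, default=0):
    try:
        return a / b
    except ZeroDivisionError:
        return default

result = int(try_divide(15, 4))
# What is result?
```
3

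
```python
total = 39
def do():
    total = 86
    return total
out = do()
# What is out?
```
86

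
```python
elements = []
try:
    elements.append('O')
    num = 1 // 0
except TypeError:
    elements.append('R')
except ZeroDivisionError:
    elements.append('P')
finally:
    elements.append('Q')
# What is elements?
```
['O', 'P', 'Q']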